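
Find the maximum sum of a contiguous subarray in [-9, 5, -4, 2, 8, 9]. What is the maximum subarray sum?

Using Kadane's algorithm on [-9, 5, -4, 2, 8, 9]:

Scanning through the array:
Position 1 (value 5): max_ending_here = 5, max_so_far = 5
Position 2 (value -4): max_ending_here = 1, max_so_far = 5
Position 3 (value 2): max_ending_here = 3, max_so_far = 5
Position 4 (value 8): max_ending_here = 11, max_so_far = 11
Position 5 (value 9): max_ending_here = 20, max_so_far = 20

Maximum subarray: [5, -4, 2, 8, 9]
Maximum sum: 20

The maximum subarray is [5, -4, 2, 8, 9] with sum 20. This subarray runs from index 1 to index 5.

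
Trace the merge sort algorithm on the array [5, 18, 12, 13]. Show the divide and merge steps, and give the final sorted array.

Merge sort trace:

Split: [5, 18, 12, 13] -> [5, 18] and [12, 13]
  Split: [5, 18] -> [5] and [18]
  Merge: [5] + [18] -> [5, 18]
  Split: [12, 13] -> [12] and [13]
  Merge: [12] + [13] -> [12, 13]
Merge: [5, 18] + [12, 13] -> [5, 12, 13, 18]

Final sorted array: [5, 12, 13, 18]

The merge sort proceeds by recursively splitting the array and merging sorted halves.
After all merges, the sorted array is [5, 12, 13, 18].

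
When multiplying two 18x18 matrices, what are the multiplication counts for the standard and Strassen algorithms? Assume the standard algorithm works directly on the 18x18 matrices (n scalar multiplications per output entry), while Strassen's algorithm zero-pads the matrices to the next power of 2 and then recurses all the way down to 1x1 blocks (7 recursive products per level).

Matrix multiplication for 18x18 matrices:

Strassen's algorithm requires power-of-2 dimensions. Pad 18x18 to 32x32 (next power of 2).

Standard algorithm: 18^3 = 5832 multiplications
Strassen's algorithm: 7^(log2(32)) = 7^5 = 16807 multiplications
Difference: 5832 - 16807 = -10975 (Strassen uses MORE here due to padding overhead — for small or just-over-power-of-2 n, padding can outweigh the per-level savings)

Standard: 5832 multiplications (18^3). Strassen: 16807 multiplications (7^5, after padding to 32x32). Strassen reduces 8 recursive multiplications to 7 at each level.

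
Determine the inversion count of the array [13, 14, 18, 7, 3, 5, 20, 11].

Finding inversions in [13, 14, 18, 7, 3, 5, 20, 11]:

(0, 3): arr[0]=13 > arr[3]=7
(0, 4): arr[0]=13 > arr[4]=3
(0, 5): arr[0]=13 > arr[5]=5
(0, 7): arr[0]=13 > arr[7]=11
(1, 3): arr[1]=14 > arr[3]=7
(1, 4): arr[1]=14 > arr[4]=3
(1, 5): arr[1]=14 > arr[5]=5
(1, 7): arr[1]=14 > arr[7]=11
(2, 3): arr[2]=18 > arr[3]=7
(2, 4): arr[2]=18 > arr[4]=3
(2, 5): arr[2]=18 > arr[5]=5
(2, 7): arr[2]=18 > arr[7]=11
(3, 4): arr[3]=7 > arr[4]=3
(3, 5): arr[3]=7 > arr[5]=5
(6, 7): arr[6]=20 > arr[7]=11

Total inversions: 15

The array has 15 inversion(s): (0,3), (0,4), (0,5), (0,7), (1,3), (1,4), (1,5), (1,7), (2,3), (2,4), (2,5), (2,7), (3,4), (3,5), (6,7). Each pair (i,j) satisfies i < j and arr[i] > arr[j].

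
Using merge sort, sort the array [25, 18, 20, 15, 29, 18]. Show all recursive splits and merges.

Merge sort trace:

Split: [25, 18, 20, 15, 29, 18] -> [25, 18, 20] and [15, 29, 18]
  Split: [25, 18, 20] -> [25] and [18, 20]
    Split: [18, 20] -> [18] and [20]
    Merge: [18] + [20] -> [18, 20]
  Merge: [25] + [18, 20] -> [18, 20, 25]
  Split: [15, 29, 18] -> [15] and [29, 18]
    Split: [29, 18] -> [29] and [18]
    Merge: [29] + [18] -> [18, 29]
  Merge: [15] + [18, 29] -> [15, 18, 29]
Merge: [18, 20, 25] + [15, 18, 29] -> [15, 18, 18, 20, 25, 29]

Final sorted array: [15, 18, 18, 20, 25, 29]

The merge sort proceeds by recursively splitting the array and merging sorted halves.
After all merges, the sorted array is [15, 18, 18, 20, 25, 29].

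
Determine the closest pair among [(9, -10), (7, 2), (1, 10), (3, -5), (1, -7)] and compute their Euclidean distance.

Computing all pairwise distances among 5 points:

d((9, -10), (7, 2)) = 12.1655
d((9, -10), (1, 10)) = 21.5407
d((9, -10), (3, -5)) = 7.8102
d((9, -10), (1, -7)) = 8.544
d((7, 2), (1, 10)) = 10.0
d((7, 2), (3, -5)) = 8.0623
d((7, 2), (1, -7)) = 10.8167
d((1, 10), (3, -5)) = 15.1327
d((1, 10), (1, -7)) = 17.0
d((3, -5), (1, -7)) = 2.8284 <-- minimum

Closest pair: (3, -5) and (1, -7) with distance 2.8284

The closest pair is (3, -5) and (1, -7) with Euclidean distance 2.8284. For 5 points, brute-force pairwise comparison is shown above. For large n, the divide-and-conquer algorithm (sort by x, recurse on halves, check the dividing strip) achieves O(n log n).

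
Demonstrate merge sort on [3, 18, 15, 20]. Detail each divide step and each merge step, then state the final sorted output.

Merge sort trace:

Split: [3, 18, 15, 20] -> [3, 18] and [15, 20]
  Split: [3, 18] -> [3] and [18]
  Merge: [3] + [18] -> [3, 18]
  Split: [15, 20] -> [15] and [20]
  Merge: [15] + [20] -> [15, 20]
Merge: [3, 18] + [15, 20] -> [3, 15, 18, 20]

Final sorted array: [3, 15, 18, 20]

The merge sort proceeds by recursively splitting the array and merging sorted halves.
After all merges, the sorted array is [3, 15, 18, 20].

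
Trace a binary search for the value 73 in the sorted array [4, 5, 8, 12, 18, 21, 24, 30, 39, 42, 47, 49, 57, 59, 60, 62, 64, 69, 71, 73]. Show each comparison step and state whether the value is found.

Binary search for 73 in [4, 5, 8, 12, 18, 21, 24, 30, 39, 42, 47, 49, 57, 59, 60, 62, 64, 69, 71, 73]:

lo=0, hi=19, mid=9, arr[mid]=42 -> 42 < 73, search right half
lo=10, hi=19, mid=14, arr[mid]=60 -> 60 < 73, search right half
lo=15, hi=19, mid=17, arr[mid]=69 -> 69 < 73, search right half
lo=18, hi=19, mid=18, arr[mid]=71 -> 71 < 73, search right half
lo=19, hi=19, mid=19, arr[mid]=73 -> Found target at index 19!

Binary search finds 73 at index 19 after 5 comparisons. The search repeatedly halves the search space by comparing with the middle element.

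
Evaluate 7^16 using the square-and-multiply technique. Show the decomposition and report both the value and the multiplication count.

Computing 7^16 by squaring (build up from 7^1; each line after the first costs one multiplication):

7^1 = 7
7^2 = (7^1)^2 = 7^2 = 49
7^4 = (7^2)^2 = 49^2 = 2401
7^8 = (7^4)^2 = 2401^2 = 5764801
7^16 = (7^8)^2 = 5764801^2 = 33232930569601

Result: 33232930569601
Multiplications needed: 4 (4 lines after 7^1)

7^16 = 33232930569601. Using exponentiation by squaring, this requires 4 multiplications. The key idea: if the exponent is even, square the half-power; if odd, multiply by the base once.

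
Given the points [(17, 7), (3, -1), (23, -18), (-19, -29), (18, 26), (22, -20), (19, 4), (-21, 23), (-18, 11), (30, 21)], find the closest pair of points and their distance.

Computing all pairwise distances among 10 points:

d((17, 7), (3, -1)) = 16.1245
d((17, 7), (23, -18)) = 25.7099
d((17, 7), (-19, -29)) = 50.9117
d((17, 7), (18, 26)) = 19.0263
d((17, 7), (22, -20)) = 27.4591
d((17, 7), (19, 4)) = 3.6056
d((17, 7), (-21, 23)) = 41.2311
d((17, 7), (-18, 11)) = 35.2278
d((17, 7), (30, 21)) = 19.105
d((3, -1), (23, -18)) = 26.2488
d((3, -1), (-19, -29)) = 35.609
d((3, -1), (18, 26)) = 30.8869
d((3, -1), (22, -20)) = 26.8701
d((3, -1), (19, 4)) = 16.7631
d((3, -1), (-21, 23)) = 33.9411
d((3, -1), (-18, 11)) = 24.1868
d((3, -1), (30, 21)) = 34.8281
d((23, -18), (-19, -29)) = 43.4166
d((23, -18), (18, 26)) = 44.2832
d((23, -18), (22, -20)) = 2.2361 <-- minimum
d((23, -18), (19, 4)) = 22.3607
d((23, -18), (-21, 23)) = 60.1415
d((23, -18), (-18, 11)) = 50.2195
d((23, -18), (30, 21)) = 39.6232
d((-19, -29), (18, 26)) = 66.2873
d((-19, -29), (22, -20)) = 41.9762
d((-19, -29), (19, 4)) = 50.3289
d((-19, -29), (-21, 23)) = 52.0384
d((-19, -29), (-18, 11)) = 40.0125
d((-19, -29), (30, 21)) = 70.0071
d((18, 26), (22, -20)) = 46.1736
d((18, 26), (19, 4)) = 22.0227
d((18, 26), (-21, 23)) = 39.1152
d((18, 26), (-18, 11)) = 39.0
d((18, 26), (30, 21)) = 13.0
d((22, -20), (19, 4)) = 24.1868
d((22, -20), (-21, 23)) = 60.8112
d((22, -20), (-18, 11)) = 50.6063
d((22, -20), (30, 21)) = 41.7732
d((19, 4), (-21, 23)) = 44.2832
d((19, 4), (-18, 11)) = 37.6563
d((19, 4), (30, 21)) = 20.2485
d((-21, 23), (-18, 11)) = 12.3693
d((-21, 23), (30, 21)) = 51.0392
d((-18, 11), (30, 21)) = 49.0306

Closest pair: (23, -18) and (22, -20) with distance 2.2361

The closest pair is (23, -18) and (22, -20) with Euclidean distance 2.2361. For 10 points, brute-force pairwise comparison is shown above. For large n, the divide-and-conquer algorithm (sort by x, recurse on halves, check the dividing strip) achieves O(n log n).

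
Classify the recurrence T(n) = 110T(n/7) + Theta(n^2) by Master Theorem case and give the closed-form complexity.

Master Theorem for T(n) = 110T(n/7) + O(n^2):

a = 110, b = 7, c = 2
log_b(a) = log_7(110) = 2.4156

Case 1: c = 2 < log_7(110) = 2.4156
T(n) = O(n^(log_7 110))

For T(n) = 110T(n/7) + O(n^2): log_7(110) = 2.4156. This is Case 1 of the Master Theorem (c < log_b(a), work dominated by leaves), giving O(n^(log_7 110)).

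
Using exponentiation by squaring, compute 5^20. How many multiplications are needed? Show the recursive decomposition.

Computing 5^20 by squaring (build up from 5^1; each line after the first costs one multiplication):

5^1 = 5
5^2 = (5^1)^2 = 5^2 = 25
5^4 = (5^2)^2 = 25^2 = 625
5^5 = 5 * 5^4 = 5 * 625 = 3125
5^10 = (5^5)^2 = 3125^2 = 9765625
5^20 = (5^10)^2 = 9765625^2 = 95367431640625

Result: 95367431640625
Multiplications needed: 5 (5 lines after 5^1)

5^20 = 95367431640625. Using exponentiation by squaring, this requires 5 multiplications. The key idea: if the exponent is even, square the half-power; if odd, multiply by the base once.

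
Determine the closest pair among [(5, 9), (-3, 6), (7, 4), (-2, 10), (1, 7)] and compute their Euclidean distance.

Computing all pairwise distances among 5 points:

d((5, 9), (-3, 6)) = 8.544
d((5, 9), (7, 4)) = 5.3852
d((5, 9), (-2, 10)) = 7.0711
d((5, 9), (1, 7)) = 4.4721
d((-3, 6), (7, 4)) = 10.198
d((-3, 6), (-2, 10)) = 4.1231 <-- minimum
d((-3, 6), (1, 7)) = 4.1231 <-- minimum
d((7, 4), (-2, 10)) = 10.8167
d((7, 4), (1, 7)) = 6.7082
d((-2, 10), (1, 7)) = 4.2426

Minimum distance: 4.1231 (tie among 2 pairs: (-3, 6) and (-2, 10); (-3, 6) and (1, 7))

The minimum Euclidean distance is 4.1231. There is a tie: 2 pairs achieve this minimum — (-3, 6) and (-2, 10); (-3, 6) and (1, 7). Any of these is a valid closest pair. For 5 points, brute-force pairwise comparison is shown above. For large n, the divide-and-conquer algorithm (sort by x, recurse on halves, check the dividing strip) achieves O(n log n).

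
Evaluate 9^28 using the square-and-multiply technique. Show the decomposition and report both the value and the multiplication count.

Computing 9^28 by squaring (build up from 9^1; each line after the first costs one multiplication):

9^1 = 9
9^2 = (9^1)^2 = 9^2 = 81
9^3 = 9 * 9^2 = 9 * 81 = 729
9^6 = (9^3)^2 = 729^2 = 531441
9^7 = 9 * 9^6 = 9 * 531441 = 4782969
9^14 = (9^7)^2 = 4782969^2 = 22876792454961
9^28 = (9^14)^2 = 22876792454961^2 = 523347633027360537213511521

Result: 523347633027360537213511521
Multiplications needed: 6 (6 lines after 9^1)

9^28 = 523347633027360537213511521. Using exponentiation by squaring, this requires 6 multiplications. The key idea: if the exponent is even, square the half-power; if odd, multiply by the base once.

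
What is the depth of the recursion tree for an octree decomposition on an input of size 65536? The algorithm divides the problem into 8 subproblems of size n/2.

For divide and conquer with division factor 2:

Problem sizes at each level:
Level 0: 65536
Level 1: 32768
Level 2: 16384
Level 3: 8192
Level 4: 4096
Level 5: 2048
Level 6: 1024
Level 7: 512
Level 8: 256
Level 9: 128
Level 10: 64
Level 11: 32
Level 12: 16
Level 13: 8
Level 14: 4
Level 15: 2
Level 16: 1

The root is level 0 and the size-1 base case is level 16 (the tree spans levels 0 through 16, i.e. 17 levels counting the root), so the depth is the number of divisions: log_2(65536) = 16

The recursion tree depth is log_2(65536) = 16. At each level, the problem size is divided by 2, so it takes 16 divisions to reduce to a base case of size 1. The algorithm makes 8 recursive calls at each level.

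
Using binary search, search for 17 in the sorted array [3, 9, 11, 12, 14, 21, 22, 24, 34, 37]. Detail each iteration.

Binary search for 17 in [3, 9, 11, 12, 14, 21, 22, 24, 34, 37]:

lo=0, hi=9, mid=4, arr[mid]=14 -> 14 < 17, search right half
lo=5, hi=9, mid=7, arr[mid]=24 -> 24 > 17, search left half
lo=5, hi=6, mid=5, arr[mid]=21 -> 21 > 17, search left half
lo=5 > hi=4, target 17 not found

Binary search determines that 17 is not in the array after 3 comparisons. The search space was exhausted without finding the target.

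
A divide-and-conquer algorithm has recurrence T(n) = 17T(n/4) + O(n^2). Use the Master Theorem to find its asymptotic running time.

Master Theorem for T(n) = 17T(n/4) + O(n^2):

a = 17, b = 4, c = 2
log_b(a) = log_4(17) = 2.0437

Case 1: c = 2 < log_4(17) = 2.0437
T(n) = O(n^(log_4 17))

For T(n) = 17T(n/4) + O(n^2): log_4(17) = 2.0437. This is Case 1 of the Master Theorem (c < log_b(a), work dominated by leaves), giving O(n^(log_4 17)).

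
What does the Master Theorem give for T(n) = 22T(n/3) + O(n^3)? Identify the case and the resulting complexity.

Master Theorem for T(n) = 22T(n/3) + O(n^3):

a = 22, b = 3, c = 3
log_b(a) = log_3(22) = 2.8136

Case 3: c = 3 > log_3(22) = 2.8136
T(n) = O(n^3) = O(n^3)

For T(n) = 22T(n/3) + O(n^3): log_3(22) = 2.8136. This is Case 3 of the Master Theorem (c > log_b(a), work dominated by root), giving O(n^3).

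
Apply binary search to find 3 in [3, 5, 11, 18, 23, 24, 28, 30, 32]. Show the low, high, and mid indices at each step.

Binary search for 3 in [3, 5, 11, 18, 23, 24, 28, 30, 32]:

lo=0, hi=8, mid=4, arr[mid]=23 -> 23 > 3, search left half
lo=0, hi=3, mid=1, arr[mid]=5 -> 5 > 3, search left half
lo=0, hi=0, mid=0, arr[mid]=3 -> Found target at index 0!

Binary search finds 3 at index 0 after 3 comparisons. The search repeatedly halves the search space by comparing with the middle element.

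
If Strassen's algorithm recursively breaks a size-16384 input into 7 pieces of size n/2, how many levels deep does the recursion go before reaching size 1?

For divide and conquer with division factor 2:

Problem sizes at each level:
Level 0: 16384
Level 1: 8192
Level 2: 4096
Level 3: 2048
Level 4: 1024
Level 5: 512
Level 6: 256
Level 7: 128
Level 8: 64
Level 9: 32
Level 10: 16
Level 11: 8
Level 12: 4
Level 13: 2
Level 14: 1

The root is level 0 and the size-1 base case is level 14 (the tree spans levels 0 through 14, i.e. 15 levels counting the root), so the depth is the number of divisions: log_2(16384) = 14

The recursion tree depth is log_2(16384) = 14. At each level, the problem size is divided by 2, so it takes 14 divisions to reduce to a base case of size 1. The algorithm makes 7 recursive calls at each level.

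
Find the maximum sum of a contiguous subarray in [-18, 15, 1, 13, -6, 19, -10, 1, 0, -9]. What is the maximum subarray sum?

Using Kadane's algorithm on [-18, 15, 1, 13, -6, 19, -10, 1, 0, -9]:

Scanning through the array:
Position 1 (value 15): max_ending_here = 15, max_so_far = 15
Position 2 (value 1): max_ending_here = 16, max_so_far = 16
Position 3 (value 13): max_ending_here = 29, max_so_far = 29
Position 4 (value -6): max_ending_here = 23, max_so_far = 29
Position 5 (value 19): max_ending_here = 42, max_so_far = 42
Position 6 (value -10): max_ending_here = 32, max_so_far = 42
Position 7 (value 1): max_ending_here = 33, max_so_far = 42
Position 8 (value 0): max_ending_here = 33, max_so_far = 42
Position 9 (value -9): max_ending_here = 24, max_so_far = 42

Maximum subarray: [15, 1, 13, -6, 19]
Maximum sum: 42

The maximum subarray is [15, 1, 13, -6, 19] with sum 42. This subarray runs from index 1 to index 5.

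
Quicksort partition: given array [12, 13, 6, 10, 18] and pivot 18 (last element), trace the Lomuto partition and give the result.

Lomuto partition with pivot = 18:

Initial array: [12, 13, 6, 10, 18]

arr[0]=12 <= 18: swap with position 0, array becomes [12, 13, 6, 10, 18]
arr[1]=13 <= 18: swap with position 1, array becomes [12, 13, 6, 10, 18]
arr[2]=6 <= 18: swap with position 2, array becomes [12, 13, 6, 10, 18]
arr[3]=10 <= 18: swap with position 3, array becomes [12, 13, 6, 10, 18]

Place pivot at position 4: [12, 13, 6, 10, 18]
Pivot position: 4

After partitioning with pivot 18, the array becomes [12, 13, 6, 10, 18]. The pivot is placed at index 4. All elements to the left of the pivot are <= 18, and all elements to the right are > 18.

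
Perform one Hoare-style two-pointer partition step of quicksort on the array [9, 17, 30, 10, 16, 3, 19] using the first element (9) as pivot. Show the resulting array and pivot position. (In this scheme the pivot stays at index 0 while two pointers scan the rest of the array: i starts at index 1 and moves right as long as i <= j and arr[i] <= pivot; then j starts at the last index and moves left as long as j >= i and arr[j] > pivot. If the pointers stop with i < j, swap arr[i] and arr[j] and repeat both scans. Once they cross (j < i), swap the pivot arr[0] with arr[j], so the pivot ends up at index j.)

Hoare-style two-pointer partition with pivot = 9:

Initial array: [9, 17, 30, 10, 16, 3, 19]

Pointers start at i = 1, j = 6.
i stops at index 1 (arr[1]=17 > 9), j stops at index 5 (arr[5]=3 <= 9): swap arr[1] and arr[5], array becomes [9, 3, 30, 10, 16, 17, 19]
i ends at 2, j ends at 1: the pointers have crossed (j < i), so scanning stops.

Swap pivot arr[0] with arr[1] to place pivot at position 1: [3, 9, 30, 10, 16, 17, 19]
Pivot position: 1

After partitioning with pivot 9, the array becomes [3, 9, 30, 10, 16, 17, 19]. The pivot is placed at index 1. All elements to the left of the pivot are <= 9, and all elements to the right are > 9.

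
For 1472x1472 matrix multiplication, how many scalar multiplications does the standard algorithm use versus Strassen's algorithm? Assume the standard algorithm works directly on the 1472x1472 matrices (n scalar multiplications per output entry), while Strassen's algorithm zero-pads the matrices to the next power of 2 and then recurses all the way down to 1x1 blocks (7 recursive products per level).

Matrix multiplication for 1472x1472 matrices:

Strassen's algorithm requires power-of-2 dimensions. Pad 1472x1472 to 2048x2048 (next power of 2).

Standard algorithm: 1472^3 = 3189506048 multiplications
Strassen's algorithm: 7^(log2(2048)) = 7^11 = 1977326743 multiplications
Savings: 3189506048 - 1977326743 = 1212179305 multiplications

Standard: 3189506048 multiplications (1472^3). Strassen: 1977326743 multiplications (7^11, after padding to 2048x2048). Strassen reduces 8 recursive multiplications to 7 at each level.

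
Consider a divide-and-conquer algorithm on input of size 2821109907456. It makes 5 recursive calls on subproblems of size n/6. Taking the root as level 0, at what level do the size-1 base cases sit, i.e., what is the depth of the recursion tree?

For divide and conquer with division factor 6:

Problem sizes at each level:
Level 0: 2821109907456
Level 1: 470184984576
Level 2: 78364164096
Level 3: 13060694016
Level 4: 2176782336
Level 5: 362797056
Level 6: 60466176
Level 7: 10077696
Level 8: 1679616
Level 9: 279936
Level 10: 46656
Level 11: 7776
Level 12: 1296
Level 13: 216
Level 14: 36
Level 15: 6
Level 16: 1

The root is level 0 and the size-1 base case is level 16 (the tree spans levels 0 through 16, i.e. 17 levels counting the root), so the depth is the number of divisions: log_6(2821109907456) = 16

The recursion tree depth is log_6(2821109907456) = 16. At each level, the problem size is divided by 6, so it takes 16 divisions to reduce to a base case of size 1. The algorithm makes 5 recursive calls at each level.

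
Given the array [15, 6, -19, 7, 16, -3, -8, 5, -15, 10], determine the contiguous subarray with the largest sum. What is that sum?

Using Kadane's algorithm on [15, 6, -19, 7, 16, -3, -8, 5, -15, 10]:

Scanning through the array:
Position 1 (value 6): max_ending_here = 21, max_so_far = 21
Position 2 (value -19): max_ending_here = 2, max_so_far = 21
Position 3 (value 7): max_ending_here = 9, max_so_far = 21
Position 4 (value 16): max_ending_here = 25, max_so_far = 25
Position 5 (value -3): max_ending_here = 22, max_so_far = 25
Position 6 (value -8): max_ending_here = 14, max_so_far = 25
Position 7 (value 5): max_ending_here = 19, max_so_far = 25
Position 8 (value -15): max_ending_here = 4, max_so_far = 25
Position 9 (value 10): max_ending_here = 14, max_so_far = 25

Maximum subarray: [15, 6, -19, 7, 16]
Maximum sum: 25

The maximum subarray is [15, 6, -19, 7, 16] with sum 25. This subarray runs from index 0 to index 4.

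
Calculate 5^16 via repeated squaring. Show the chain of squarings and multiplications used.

Computing 5^16 by squaring (build up from 5^1; each line after the first costs one multiplication):

5^1 = 5
5^2 = (5^1)^2 = 5^2 = 25
5^4 = (5^2)^2 = 25^2 = 625
5^8 = (5^4)^2 = 625^2 = 390625
5^16 = (5^8)^2 = 390625^2 = 152587890625

Result: 152587890625
Multiplications needed: 4 (4 lines after 5^1)

5^16 = 152587890625. Using exponentiation by squaring, this requires 4 multiplications. The key idea: if the exponent is even, square the half-power; if odd, multiply by the base once.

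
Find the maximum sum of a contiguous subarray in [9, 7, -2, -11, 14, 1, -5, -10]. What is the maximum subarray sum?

Using Kadane's algorithm on [9, 7, -2, -11, 14, 1, -5, -10]:

Scanning through the array:
Position 1 (value 7): max_ending_here = 16, max_so_far = 16
Position 2 (value -2): max_ending_here = 14, max_so_far = 16
Position 3 (value -11): max_ending_here = 3, max_so_far = 16
Position 4 (value 14): max_ending_here = 17, max_so_far = 17
Position 5 (value 1): max_ending_here = 18, max_so_far = 18
Position 6 (value -5): max_ending_here = 13, max_so_far = 18
Position 7 (value -10): max_ending_here = 3, max_so_far = 18

Maximum subarray: [9, 7, -2, -11, 14, 1]
Maximum sum: 18

The maximum subarray is [9, 7, -2, -11, 14, 1] with sum 18. This subarray runs from index 0 to index 5.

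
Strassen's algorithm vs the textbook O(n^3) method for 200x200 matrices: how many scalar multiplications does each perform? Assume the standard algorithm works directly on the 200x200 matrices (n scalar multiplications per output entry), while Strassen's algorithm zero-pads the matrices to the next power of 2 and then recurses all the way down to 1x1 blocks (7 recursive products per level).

Matrix multiplication for 200x200 matrices:

Strassen's algorithm requires power-of-2 dimensions. Pad 200x200 to 256x256 (next power of 2).

Standard algorithm: 200^3 = 8000000 multiplications
Strassen's algorithm: 7^(log2(256)) = 7^8 = 5764801 multiplications
Savings: 8000000 - 5764801 = 2235199 multiplications

Standard: 8000000 multiplications (200^3). Strassen: 5764801 multiplications (7^8, after padding to 256x256). Strassen reduces 8 recursive multiplications to 7 at each level.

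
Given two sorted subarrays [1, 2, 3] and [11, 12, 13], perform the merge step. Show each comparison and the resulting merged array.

Merging process:

Compare 1 vs 11: take 1 from left. Merged: [1]
Compare 2 vs 11: take 2 from left. Merged: [1, 2]
Compare 3 vs 11: take 3 from left. Merged: [1, 2, 3]
Append remaining from right: [11, 12, 13]. Merged: [1, 2, 3, 11, 12, 13]

Final merged array: [1, 2, 3, 11, 12, 13]
Total comparisons: 3

The merged array is [1, 2, 3, 11, 12, 13], requiring 3 comparisons. The merge step runs in O(n) time where n is the total number of elements.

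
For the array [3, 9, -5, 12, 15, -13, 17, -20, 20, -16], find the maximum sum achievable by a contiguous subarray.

Using Kadane's algorithm on [3, 9, -5, 12, 15, -13, 17, -20, 20, -16]:

Scanning through the array:
Position 1 (value 9): max_ending_here = 12, max_so_far = 12
Position 2 (value -5): max_ending_here = 7, max_so_far = 12
Position 3 (value 12): max_ending_here = 19, max_so_far = 19
Position 4 (value 15): max_ending_here = 34, max_so_far = 34
Position 5 (value -13): max_ending_here = 21, max_so_far = 34
Position 6 (value 17): max_ending_here = 38, max_so_far = 38
Position 7 (value -20): max_ending_here = 18, max_so_far = 38
Position 8 (value 20): max_ending_here = 38, max_so_far = 38
Position 9 (value -16): max_ending_here = 22, max_so_far = 38

Maximum subarray: [3, 9, -5, 12, 15, -13, 17]
Maximum sum: 38

The maximum subarray is [3, 9, -5, 12, 15, -13, 17] with sum 38. This subarray runs from index 0 to index 6.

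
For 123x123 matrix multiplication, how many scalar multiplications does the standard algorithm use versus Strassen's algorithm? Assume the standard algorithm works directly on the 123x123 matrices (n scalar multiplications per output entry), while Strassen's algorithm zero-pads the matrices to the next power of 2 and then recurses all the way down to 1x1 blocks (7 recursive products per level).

Matrix multiplication for 123x123 matrices:

Strassen's algorithm requires power-of-2 dimensions. Pad 123x123 to 128x128 (next power of 2).

Standard algorithm: 123^3 = 1860867 multiplications
Strassen's algorithm: 7^(log2(128)) = 7^7 = 823543 multiplications
Savings: 1860867 - 823543 = 1037324 multiplications

Standard: 1860867 multiplications (123^3). Strassen: 823543 multiplications (7^7, after padding to 128x128). Strassen reduces 8 recursive multiplications to 7 at each level.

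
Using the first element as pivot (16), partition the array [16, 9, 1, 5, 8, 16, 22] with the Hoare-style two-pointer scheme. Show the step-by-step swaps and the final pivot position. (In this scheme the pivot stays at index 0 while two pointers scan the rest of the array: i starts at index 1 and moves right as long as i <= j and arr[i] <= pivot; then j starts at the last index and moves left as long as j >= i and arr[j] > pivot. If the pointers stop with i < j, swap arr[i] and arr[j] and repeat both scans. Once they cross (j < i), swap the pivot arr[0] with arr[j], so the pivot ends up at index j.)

Hoare-style two-pointer partition with pivot = 16:

Initial array: [16, 9, 1, 5, 8, 16, 22]

Pointers start at i = 1, j = 6.
i ends at 6, j ends at 5: the pointers have crossed (j < i), so scanning stops.

Swap pivot arr[0] with arr[5] to place pivot at position 5: [16, 9, 1, 5, 8, 16, 22]
Pivot position: 5

After partitioning with pivot 16, the array becomes [16, 9, 1, 5, 8, 16, 22]. The pivot is placed at index 5. All elements to the left of the pivot are <= 16, and all elements to the right are > 16.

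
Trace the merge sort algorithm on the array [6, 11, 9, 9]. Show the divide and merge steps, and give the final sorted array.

Merge sort trace:

Split: [6, 11, 9, 9] -> [6, 11] and [9, 9]
  Split: [6, 11] -> [6] and [11]
  Merge: [6] + [11] -> [6, 11]
  Split: [9, 9] -> [9] and [9]
  Merge: [9] + [9] -> [9, 9]
Merge: [6, 11] + [9, 9] -> [6, 9, 9, 11]

Final sorted array: [6, 9, 9, 11]

The merge sort proceeds by recursively splitting the array and merging sorted halves.
After all merges, the sorted array is [6, 9, 9, 11].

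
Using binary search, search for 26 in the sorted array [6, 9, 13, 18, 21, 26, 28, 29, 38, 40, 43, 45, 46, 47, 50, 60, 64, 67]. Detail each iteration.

Binary search for 26 in [6, 9, 13, 18, 21, 26, 28, 29, 38, 40, 43, 45, 46, 47, 50, 60, 64, 67]:

lo=0, hi=17, mid=8, arr[mid]=38 -> 38 > 26, search left half
lo=0, hi=7, mid=3, arr[mid]=18 -> 18 < 26, search right half
lo=4, hi=7, mid=5, arr[mid]=26 -> Found target at index 5!

Binary search finds 26 at index 5 after 3 comparisons. The search repeatedly halves the search space by comparing with the middle element.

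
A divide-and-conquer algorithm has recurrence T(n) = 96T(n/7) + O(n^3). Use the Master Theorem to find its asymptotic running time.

Master Theorem for T(n) = 96T(n/7) + O(n^3):

a = 96, b = 7, c = 3
log_b(a) = log_7(96) = 2.3456

Case 3: c = 3 > log_7(96) = 2.3456
T(n) = O(n^3) = O(n^3)

For T(n) = 96T(n/7) + O(n^3): log_7(96) = 2.3456. This is Case 3 of the Master Theorem (c > log_b(a), work dominated by root), giving O(n^3).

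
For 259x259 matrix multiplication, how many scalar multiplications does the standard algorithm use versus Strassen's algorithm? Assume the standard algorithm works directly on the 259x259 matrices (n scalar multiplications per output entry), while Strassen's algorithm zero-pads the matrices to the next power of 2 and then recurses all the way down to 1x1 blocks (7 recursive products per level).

Matrix multiplication for 259x259 matrices:

Strassen's algorithm requires power-of-2 dimensions. Pad 259x259 to 512x512 (next power of 2).

Standard algorithm: 259^3 = 17373979 multiplications
Strassen's algorithm: 7^(log2(512)) = 7^9 = 40353607 multiplications
Difference: 17373979 - 40353607 = -22979628 (Strassen uses MORE here due to padding overhead — for small or just-over-power-of-2 n, padding can outweigh the per-level savings)

Standard: 17373979 multiplications (259^3). Strassen: 40353607 multiplications (7^9, after padding to 512x512). Strassen reduces 8 recursive multiplications to 7 at each level.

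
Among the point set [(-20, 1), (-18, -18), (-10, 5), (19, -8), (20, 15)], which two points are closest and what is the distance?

Computing all pairwise distances among 5 points:

d((-20, 1), (-18, -18)) = 19.105
d((-20, 1), (-10, 5)) = 10.7703 <-- minimum
d((-20, 1), (19, -8)) = 40.025
d((-20, 1), (20, 15)) = 42.3792
d((-18, -18), (-10, 5)) = 24.3516
d((-18, -18), (19, -8)) = 38.3275
d((-18, -18), (20, 15)) = 50.3289
d((-10, 5), (19, -8)) = 31.7805
d((-10, 5), (20, 15)) = 31.6228
d((19, -8), (20, 15)) = 23.0217

Closest pair: (-20, 1) and (-10, 5) with distance 10.7703

The closest pair is (-20, 1) and (-10, 5) with Euclidean distance 10.7703. For 5 points, brute-force pairwise comparison is shown above. For large n, the divide-and-conquer algorithm (sort by x, recurse on halves, check the dividing strip) achieves O(n log n).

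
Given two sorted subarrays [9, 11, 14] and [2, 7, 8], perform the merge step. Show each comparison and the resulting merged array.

Merging process:

Compare 9 vs 2: take 2 from right. Merged: [2]
Compare 9 vs 7: take 7 from right. Merged: [2, 7]
Compare 9 vs 8: take 8 from right. Merged: [2, 7, 8]
Append remaining from left: [9, 11, 14]. Merged: [2, 7, 8, 9, 11, 14]

Final merged array: [2, 7, 8, 9, 11, 14]
Total comparisons: 3

The merged array is [2, 7, 8, 9, 11, 14], requiring 3 comparisons. The merge step runs in O(n) time where n is the total number of elements.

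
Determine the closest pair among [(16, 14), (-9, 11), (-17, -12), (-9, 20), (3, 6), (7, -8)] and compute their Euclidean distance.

Computing all pairwise distances among 6 points:

d((16, 14), (-9, 11)) = 25.1794
d((16, 14), (-17, -12)) = 42.0119
d((16, 14), (-9, 20)) = 25.7099
d((16, 14), (3, 6)) = 15.2643
d((16, 14), (7, -8)) = 23.7697
d((-9, 11), (-17, -12)) = 24.3516
d((-9, 11), (-9, 20)) = 9.0 <-- minimum
d((-9, 11), (3, 6)) = 13.0
d((-9, 11), (7, -8)) = 24.8395
d((-17, -12), (-9, 20)) = 32.9848
d((-17, -12), (3, 6)) = 26.9072
d((-17, -12), (7, -8)) = 24.3311
d((-9, 20), (3, 6)) = 18.4391
d((-9, 20), (7, -8)) = 32.249
d((3, 6), (7, -8)) = 14.5602

Closest pair: (-9, 11) and (-9, 20) with distance 9.0

The closest pair is (-9, 11) and (-9, 20) with Euclidean distance 9.0. For 6 points, brute-force pairwise comparison is shown above. For large n, the divide-and-conquer algorithm (sort by x, recurse on halves, check the dividing strip) achieves O(n log n).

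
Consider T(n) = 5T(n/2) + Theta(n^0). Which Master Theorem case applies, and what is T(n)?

Master Theorem for T(n) = 5T(n/2) + O(n^0):

a = 5, b = 2, c = 0
log_b(a) = log_2(5) = 2.3219

Case 1: c = 0 < log_2(5) = 2.3219
T(n) = O(n^(log_2 5))

For T(n) = 5T(n/2) + O(n^0): log_2(5) = 2.3219. This is Case 1 of the Master Theorem (c < log_b(a), work dominated by leaves), giving O(n^(log_2 5)).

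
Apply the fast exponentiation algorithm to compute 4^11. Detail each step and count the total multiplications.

Computing 4^11 by squaring (build up from 4^1; each line after the first costs one multiplication):

4^1 = 4
4^2 = (4^1)^2 = 4^2 = 16
4^4 = (4^2)^2 = 16^2 = 256
4^5 = 4 * 4^4 = 4 * 256 = 1024
4^10 = (4^5)^2 = 1024^2 = 1048576
4^11 = 4 * 4^10 = 4 * 1048576 = 4194304

Result: 4194304
Multiplications needed: 5 (5 lines after 4^1)

4^11 = 4194304. Using exponentiation by squaring, this requires 5 multiplications. The key idea: if the exponent is even, square the half-power; if odd, multiply by the base once.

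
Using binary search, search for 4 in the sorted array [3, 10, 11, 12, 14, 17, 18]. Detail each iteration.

Binary search for 4 in [3, 10, 11, 12, 14, 17, 18]:

lo=0, hi=6, mid=3, arr[mid]=12 -> 12 > 4, search left half
lo=0, hi=2, mid=1, arr[mid]=10 -> 10 > 4, search left half
lo=0, hi=0, mid=0, arr[mid]=3 -> 3 < 4, search right half
lo=1 > hi=0, target 4 not found

Binary search determines that 4 is not in the array after 3 comparisons. The search space was exhausted without finding the target.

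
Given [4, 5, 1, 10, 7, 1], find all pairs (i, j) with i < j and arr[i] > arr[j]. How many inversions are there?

Finding inversions in [4, 5, 1, 10, 7, 1]:

(0, 2): arr[0]=4 > arr[2]=1
(0, 5): arr[0]=4 > arr[5]=1
(1, 2): arr[1]=5 > arr[2]=1
(1, 5): arr[1]=5 > arr[5]=1
(3, 4): arr[3]=10 > arr[4]=7
(3, 5): arr[3]=10 > arr[5]=1
(4, 5): arr[4]=7 > arr[5]=1

Total inversions: 7

The array has 7 inversion(s): (0,2), (0,5), (1,2), (1,5), (3,4), (3,5), (4,5). Each pair (i,j) satisfies i < j and arr[i] > arr[j].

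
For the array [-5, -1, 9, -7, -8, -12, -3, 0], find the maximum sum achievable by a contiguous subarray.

Using Kadane's algorithm on [-5, -1, 9, -7, -8, -12, -3, 0]:

Scanning through the array:
Position 1 (value -1): max_ending_here = -1, max_so_far = -1
Position 2 (value 9): max_ending_here = 9, max_so_far = 9
Position 3 (value -7): max_ending_here = 2, max_so_far = 9
Position 4 (value -8): max_ending_here = -6, max_so_far = 9
Position 5 (value -12): max_ending_here = -12, max_so_far = 9
Position 6 (value -3): max_ending_here = -3, max_so_far = 9
Position 7 (value 0): max_ending_here = 0, max_so_far = 9

Maximum subarray: [9]
Maximum sum: 9

The maximum subarray is [9] with sum 9. This subarray runs from index 2 to index 2.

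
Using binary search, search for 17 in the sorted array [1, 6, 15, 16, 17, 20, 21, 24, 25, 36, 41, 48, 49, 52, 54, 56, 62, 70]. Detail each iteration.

Binary search for 17 in [1, 6, 15, 16, 17, 20, 21, 24, 25, 36, 41, 48, 49, 52, 54, 56, 62, 70]:

lo=0, hi=17, mid=8, arr[mid]=25 -> 25 > 17, search left half
lo=0, hi=7, mid=3, arr[mid]=16 -> 16 < 17, search right half
lo=4, hi=7, mid=5, arr[mid]=20 -> 20 > 17, search left half
lo=4, hi=4, mid=4, arr[mid]=17 -> Found target at index 4!

Binary search finds 17 at index 4 after 4 comparisons. The search repeatedly halves the search space by comparing with the middle element.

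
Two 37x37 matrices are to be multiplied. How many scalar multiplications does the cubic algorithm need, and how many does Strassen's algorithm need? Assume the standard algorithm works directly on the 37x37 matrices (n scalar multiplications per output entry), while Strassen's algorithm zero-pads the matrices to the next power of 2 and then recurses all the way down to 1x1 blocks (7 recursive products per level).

Matrix multiplication for 37x37 matrices:

Strassen's algorithm requires power-of-2 dimensions. Pad 37x37 to 64x64 (next power of 2).

Standard algorithm: 37^3 = 50653 multiplications
Strassen's algorithm: 7^(log2(64)) = 7^6 = 117649 multiplications
Difference: 50653 - 117649 = -66996 (Strassen uses MORE here due to padding overhead — for small or just-over-power-of-2 n, padding can outweigh the per-level savings)

Standard: 50653 multiplications (37^3). Strassen: 117649 multiplications (7^6, after padding to 64x64). Strassen reduces 8 recursive multiplications to 7 at each level.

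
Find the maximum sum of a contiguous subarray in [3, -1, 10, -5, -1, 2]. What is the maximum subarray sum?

Using Kadane's algorithm on [3, -1, 10, -5, -1, 2]:

Scanning through the array:
Position 1 (value -1): max_ending_here = 2, max_so_far = 3
Position 2 (value 10): max_ending_here = 12, max_so_far = 12
Position 3 (value -5): max_ending_here = 7, max_so_far = 12
Position 4 (value -1): max_ending_here = 6, max_so_far = 12
Position 5 (value 2): max_ending_here = 8, max_so_far = 12

Maximum subarray: [3, -1, 10]
Maximum sum: 12

The maximum subarray is [3, -1, 10] with sum 12. This subarray runs from index 0 to index 2.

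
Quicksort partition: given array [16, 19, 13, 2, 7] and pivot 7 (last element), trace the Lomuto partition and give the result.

Lomuto partition with pivot = 7:

Initial array: [16, 19, 13, 2, 7]

arr[0]=16 > 7: no swap
arr[1]=19 > 7: no swap
arr[2]=13 > 7: no swap
arr[3]=2 <= 7: swap with position 0, array becomes [2, 19, 13, 16, 7]

Place pivot at position 1: [2, 7, 13, 16, 19]
Pivot position: 1

After partitioning with pivot 7, the array becomes [2, 7, 13, 16, 19]. The pivot is placed at index 1. All elements to the left of the pivot are <= 7, and all elements to the right are > 7.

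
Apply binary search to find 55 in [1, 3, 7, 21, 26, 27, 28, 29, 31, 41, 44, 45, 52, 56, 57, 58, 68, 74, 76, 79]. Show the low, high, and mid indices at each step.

Binary search for 55 in [1, 3, 7, 21, 26, 27, 28, 29, 31, 41, 44, 45, 52, 56, 57, 58, 68, 74, 76, 79]:

lo=0, hi=19, mid=9, arr[mid]=41 -> 41 < 55, search right half
lo=10, hi=19, mid=14, arr[mid]=57 -> 57 > 55, search left half
lo=10, hi=13, mid=11, arr[mid]=45 -> 45 < 55, search right half
lo=12, hi=13, mid=12, arr[mid]=52 -> 52 < 55, search right half
lo=13, hi=13, mid=13, arr[mid]=56 -> 56 > 55, search left half
lo=13 > hi=12, target 55 not found

Binary search determines that 55 is not in the array after 5 comparisons. The search space was exhausted without finding the target.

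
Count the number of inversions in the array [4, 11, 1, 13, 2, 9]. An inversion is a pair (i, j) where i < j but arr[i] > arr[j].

Finding inversions in [4, 11, 1, 13, 2, 9]:

(0, 2): arr[0]=4 > arr[2]=1
(0, 4): arr[0]=4 > arr[4]=2
(1, 2): arr[1]=11 > arr[2]=1
(1, 4): arr[1]=11 > arr[4]=2
(1, 5): arr[1]=11 > arr[5]=9
(3, 4): arr[3]=13 > arr[4]=2
(3, 5): arr[3]=13 > arr[5]=9

Total inversions: 7

The array has 7 inversion(s): (0,2), (0,4), (1,2), (1,4), (1,5), (3,4), (3,5). Each pair (i,j) satisfies i < j and arr[i] > arr[j].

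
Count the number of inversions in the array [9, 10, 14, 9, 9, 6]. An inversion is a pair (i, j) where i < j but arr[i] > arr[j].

Finding inversions in [9, 10, 14, 9, 9, 6]:

(0, 5): arr[0]=9 > arr[5]=6
(1, 3): arr[1]=10 > arr[3]=9
(1, 4): arr[1]=10 > arr[4]=9
(1, 5): arr[1]=10 > arr[5]=6
(2, 3): arr[2]=14 > arr[3]=9
(2, 4): arr[2]=14 > arr[4]=9
(2, 5): arr[2]=14 > arr[5]=6
(3, 5): arr[3]=9 > arr[5]=6
(4, 5): arr[4]=9 > arr[5]=6

Total inversions: 9

The array has 9 inversion(s): (0,5), (1,3), (1,4), (1,5), (2,3), (2,4), (2,5), (3,5), (4,5). Each pair (i,j) satisfies i < j and arr[i] > arr[j].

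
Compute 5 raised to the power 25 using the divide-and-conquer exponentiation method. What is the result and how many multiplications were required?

Computing 5^25 by squaring (build up from 5^1; each line after the first costs one multiplication):

5^1 = 5
5^2 = (5^1)^2 = 5^2 = 25
5^3 = 5 * 5^2 = 5 * 25 = 125
5^6 = (5^3)^2 = 125^2 = 15625
5^12 = (5^6)^2 = 15625^2 = 244140625
5^24 = (5^12)^2 = 244140625^2 = 59604644775390625
5^25 = 5 * 5^24 = 5 * 59604644775390625 = 298023223876953125

Result: 298023223876953125
Multiplications needed: 6 (6 lines after 5^1)

5^25 = 298023223876953125. Using exponentiation by squaring, this requires 6 multiplications. The key idea: if the exponent is even, square the half-power; if odd, multiply by the base once.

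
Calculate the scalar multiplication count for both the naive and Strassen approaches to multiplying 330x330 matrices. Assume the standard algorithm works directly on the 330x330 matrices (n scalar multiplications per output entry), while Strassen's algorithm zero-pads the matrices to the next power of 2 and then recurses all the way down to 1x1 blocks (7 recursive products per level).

Matrix multiplication for 330x330 matrices:

Strassen's algorithm requires power-of-2 dimensions. Pad 330x330 to 512x512 (next power of 2).

Standard algorithm: 330^3 = 35937000 multiplications
Strassen's algorithm: 7^(log2(512)) = 7^9 = 40353607 multiplications
Difference: 35937000 - 40353607 = -4416607 (Strassen uses MORE here due to padding overhead — for small or just-over-power-of-2 n, padding can outweigh the per-level savings)

Standard: 35937000 multiplications (330^3). Strassen: 40353607 multiplications (7^9, after padding to 512x512). Strassen reduces 8 recursive multiplications to 7 at each level.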